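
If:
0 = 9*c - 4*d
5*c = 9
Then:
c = 9/5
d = 81/20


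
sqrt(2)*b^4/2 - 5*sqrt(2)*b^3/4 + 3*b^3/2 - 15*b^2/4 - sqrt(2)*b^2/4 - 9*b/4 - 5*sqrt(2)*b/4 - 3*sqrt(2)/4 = (b - 3)*(b + 1/2)*(b + sqrt(2))*(sqrt(2)*b/2 + 1/2)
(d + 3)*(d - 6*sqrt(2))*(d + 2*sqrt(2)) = d^3 - 4*sqrt(2)*d^2 + 3*d^2 - 24*d - 12*sqrt(2)*d - 72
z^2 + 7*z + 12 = (z + 3)*(z + 4)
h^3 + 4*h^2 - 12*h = h*(h - 2)*(h + 6)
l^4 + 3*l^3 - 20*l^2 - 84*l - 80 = (l - 5)*(l + 2)^2*(l + 4)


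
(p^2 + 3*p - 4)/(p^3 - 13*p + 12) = 1/(p - 3)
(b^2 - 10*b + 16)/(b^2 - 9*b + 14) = (b - 8)/(b - 7)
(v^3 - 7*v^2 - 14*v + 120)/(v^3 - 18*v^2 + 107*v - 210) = (v + 4)/(v - 7)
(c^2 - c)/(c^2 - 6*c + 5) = c/(c - 5)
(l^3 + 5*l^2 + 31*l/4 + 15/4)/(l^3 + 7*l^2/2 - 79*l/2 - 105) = (l^2 + 5*l/2 + 3/2)/(l^2 + l - 42)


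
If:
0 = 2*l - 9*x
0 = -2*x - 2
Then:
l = -9/2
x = -1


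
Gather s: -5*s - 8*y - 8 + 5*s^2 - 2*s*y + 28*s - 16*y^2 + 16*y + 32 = 5*s^2 + s*(23 - 2*y) - 16*y^2 + 8*y + 24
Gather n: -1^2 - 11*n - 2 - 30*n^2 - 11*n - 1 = -30*n^2 - 22*n - 4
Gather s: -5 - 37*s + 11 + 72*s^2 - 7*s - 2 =72*s^2 - 44*s + 4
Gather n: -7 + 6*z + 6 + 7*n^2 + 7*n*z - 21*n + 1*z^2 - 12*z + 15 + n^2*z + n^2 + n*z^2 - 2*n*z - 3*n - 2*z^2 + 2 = n^2*(z + 8) + n*(z^2 + 5*z - 24) - z^2 - 6*z + 16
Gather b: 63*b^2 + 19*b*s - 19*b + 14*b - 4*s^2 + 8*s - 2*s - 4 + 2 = 63*b^2 + b*(19*s - 5) - 4*s^2 + 6*s - 2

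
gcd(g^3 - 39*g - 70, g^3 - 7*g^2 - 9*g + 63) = g - 7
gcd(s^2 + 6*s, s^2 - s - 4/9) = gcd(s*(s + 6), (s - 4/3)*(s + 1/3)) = 1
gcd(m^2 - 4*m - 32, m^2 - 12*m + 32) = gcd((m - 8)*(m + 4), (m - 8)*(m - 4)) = m - 8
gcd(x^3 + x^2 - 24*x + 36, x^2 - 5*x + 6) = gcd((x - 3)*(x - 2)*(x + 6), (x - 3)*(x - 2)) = x^2 - 5*x + 6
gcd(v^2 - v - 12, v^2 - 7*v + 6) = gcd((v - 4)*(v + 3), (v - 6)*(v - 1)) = 1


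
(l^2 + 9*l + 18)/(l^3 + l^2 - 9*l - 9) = (l + 6)/(l^2 - 2*l - 3)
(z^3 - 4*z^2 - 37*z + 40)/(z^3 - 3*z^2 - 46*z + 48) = (z + 5)/(z + 6)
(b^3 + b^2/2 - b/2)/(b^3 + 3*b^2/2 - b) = (b + 1)/(b + 2)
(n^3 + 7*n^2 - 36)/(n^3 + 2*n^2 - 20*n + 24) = (n + 3)/(n - 2)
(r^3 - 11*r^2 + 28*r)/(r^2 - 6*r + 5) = r*(r^2 - 11*r + 28)/(r^2 - 6*r + 5)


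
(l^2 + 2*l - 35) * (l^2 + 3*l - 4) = l^4 + 5*l^3 - 33*l^2 - 113*l + 140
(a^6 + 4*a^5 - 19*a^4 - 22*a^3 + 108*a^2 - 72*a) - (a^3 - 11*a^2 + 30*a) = a^6 + 4*a^5 - 19*a^4 - 23*a^3 + 119*a^2 - 102*a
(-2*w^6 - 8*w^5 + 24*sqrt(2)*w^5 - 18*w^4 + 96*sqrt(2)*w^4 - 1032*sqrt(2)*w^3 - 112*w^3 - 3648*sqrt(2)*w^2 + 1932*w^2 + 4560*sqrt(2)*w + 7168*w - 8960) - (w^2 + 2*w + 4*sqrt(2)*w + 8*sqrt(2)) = -2*w^6 - 8*w^5 + 24*sqrt(2)*w^5 - 18*w^4 + 96*sqrt(2)*w^4 - 1032*sqrt(2)*w^3 - 112*w^3 - 3648*sqrt(2)*w^2 + 1931*w^2 + 4556*sqrt(2)*w + 7166*w - 8960 - 8*sqrt(2)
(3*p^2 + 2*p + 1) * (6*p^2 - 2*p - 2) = 18*p^4 + 6*p^3 - 4*p^2 - 6*p - 2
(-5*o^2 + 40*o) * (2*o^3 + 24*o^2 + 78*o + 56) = -10*o^5 - 40*o^4 + 570*o^3 + 2840*o^2 + 2240*o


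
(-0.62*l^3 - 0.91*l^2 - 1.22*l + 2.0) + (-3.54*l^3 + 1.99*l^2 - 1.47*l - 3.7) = -4.16*l^3 + 1.08*l^2 - 2.69*l - 1.7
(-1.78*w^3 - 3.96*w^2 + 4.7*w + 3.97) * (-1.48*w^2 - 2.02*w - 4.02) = 2.6344*w^5 + 9.4564*w^4 + 8.1988*w^3 + 0.549599999999998*w^2 - 26.9134*w - 15.9594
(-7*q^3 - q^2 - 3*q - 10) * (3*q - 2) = -21*q^4 + 11*q^3 - 7*q^2 - 24*q + 20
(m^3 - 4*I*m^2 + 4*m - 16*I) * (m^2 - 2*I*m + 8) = m^5 - 6*I*m^4 + 4*m^3 - 56*I*m^2 - 128*I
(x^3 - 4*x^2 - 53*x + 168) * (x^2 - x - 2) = x^5 - 5*x^4 - 51*x^3 + 229*x^2 - 62*x - 336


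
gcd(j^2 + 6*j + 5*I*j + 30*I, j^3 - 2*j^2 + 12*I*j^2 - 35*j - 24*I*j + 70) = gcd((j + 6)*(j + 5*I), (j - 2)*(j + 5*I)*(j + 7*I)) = j + 5*I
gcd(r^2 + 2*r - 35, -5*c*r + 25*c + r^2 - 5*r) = r - 5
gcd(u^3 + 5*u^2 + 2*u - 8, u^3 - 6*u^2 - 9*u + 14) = u^2 + u - 2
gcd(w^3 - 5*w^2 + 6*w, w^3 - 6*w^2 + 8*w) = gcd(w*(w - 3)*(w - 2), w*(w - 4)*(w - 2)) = w^2 - 2*w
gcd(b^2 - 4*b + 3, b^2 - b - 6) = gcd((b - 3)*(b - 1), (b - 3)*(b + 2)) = b - 3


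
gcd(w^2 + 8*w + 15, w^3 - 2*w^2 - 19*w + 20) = 1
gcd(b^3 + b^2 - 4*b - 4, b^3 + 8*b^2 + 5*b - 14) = b + 2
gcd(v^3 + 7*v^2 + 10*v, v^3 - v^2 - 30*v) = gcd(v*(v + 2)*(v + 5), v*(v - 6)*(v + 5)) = v^2 + 5*v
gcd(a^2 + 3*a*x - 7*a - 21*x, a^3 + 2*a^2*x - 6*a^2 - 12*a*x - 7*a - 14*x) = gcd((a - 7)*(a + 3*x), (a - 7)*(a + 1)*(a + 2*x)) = a - 7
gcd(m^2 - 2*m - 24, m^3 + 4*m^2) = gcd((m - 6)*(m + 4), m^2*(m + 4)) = m + 4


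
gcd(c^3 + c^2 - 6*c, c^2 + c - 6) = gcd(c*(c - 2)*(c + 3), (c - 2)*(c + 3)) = c^2 + c - 6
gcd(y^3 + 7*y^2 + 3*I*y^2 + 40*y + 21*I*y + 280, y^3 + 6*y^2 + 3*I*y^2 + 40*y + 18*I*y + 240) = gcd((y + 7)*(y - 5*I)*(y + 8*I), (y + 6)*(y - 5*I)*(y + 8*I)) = y^2 + 3*I*y + 40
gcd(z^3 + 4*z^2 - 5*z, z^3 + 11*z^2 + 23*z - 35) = z^2 + 4*z - 5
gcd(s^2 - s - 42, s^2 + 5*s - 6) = s + 6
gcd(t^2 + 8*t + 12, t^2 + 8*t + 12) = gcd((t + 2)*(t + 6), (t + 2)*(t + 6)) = t^2 + 8*t + 12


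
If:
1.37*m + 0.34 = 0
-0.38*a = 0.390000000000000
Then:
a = -1.03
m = -0.25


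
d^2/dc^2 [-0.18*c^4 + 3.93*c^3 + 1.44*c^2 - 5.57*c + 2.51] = -2.16*c^2 + 23.58*c + 2.88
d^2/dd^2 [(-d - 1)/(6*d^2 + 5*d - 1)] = -72/(216*d^3 - 108*d^2 + 18*d - 1)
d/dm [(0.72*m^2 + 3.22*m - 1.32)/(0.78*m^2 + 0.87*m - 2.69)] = (-1.8852*m^2 - 1.8144*m - 7.5134)/(0.6084*m^4 + 1.3572*m^3 - 3.4395*m^2 - 4.6806*m + 7.2361)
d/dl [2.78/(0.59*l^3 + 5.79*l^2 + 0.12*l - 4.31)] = (-4.9206*l^2 - 32.1924*l - 0.3336)/(0.59*l^3 + 5.79*l^2 + 0.12*l - 4.31)^2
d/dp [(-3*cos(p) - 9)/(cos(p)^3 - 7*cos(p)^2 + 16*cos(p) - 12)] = 6*(sin(p)^2 - 3*cos(p) + 14)*sin(p)/((cos(p) - 3)^2*(cos(p) - 2)^3)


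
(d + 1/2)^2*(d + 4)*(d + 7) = d^4 + 12*d^3 + 157*d^2/4 + 123*d/4 + 7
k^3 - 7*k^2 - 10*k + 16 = (k - 8)*(k - 1)*(k + 2)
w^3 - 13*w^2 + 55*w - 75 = (w - 5)^2*(w - 3)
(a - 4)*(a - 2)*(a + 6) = a^3 - 28*a + 48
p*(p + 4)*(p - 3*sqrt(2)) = p^3 - 3*sqrt(2)*p^2 + 4*p^2 - 12*sqrt(2)*p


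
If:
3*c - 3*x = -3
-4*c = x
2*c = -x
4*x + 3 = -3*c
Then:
No Solution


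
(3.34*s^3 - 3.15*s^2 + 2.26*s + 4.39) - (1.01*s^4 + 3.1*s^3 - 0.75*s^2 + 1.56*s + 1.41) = -1.01*s^4 + 0.24*s^3 - 2.4*s^2 + 0.7*s + 2.98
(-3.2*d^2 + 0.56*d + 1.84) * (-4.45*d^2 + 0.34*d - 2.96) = 14.24*d^4 - 3.58*d^3 + 1.4744*d^2 - 1.032*d - 5.4464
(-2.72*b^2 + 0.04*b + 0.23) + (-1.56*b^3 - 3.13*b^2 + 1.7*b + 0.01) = -1.56*b^3 - 5.85*b^2 + 1.74*b + 0.24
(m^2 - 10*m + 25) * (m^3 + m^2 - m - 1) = m^5 - 9*m^4 + 14*m^3 + 34*m^2 - 15*m - 25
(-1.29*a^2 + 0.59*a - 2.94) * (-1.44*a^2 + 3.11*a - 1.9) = 1.8576*a^4 - 4.8615*a^3 + 8.5195*a^2 - 10.2644*a + 5.586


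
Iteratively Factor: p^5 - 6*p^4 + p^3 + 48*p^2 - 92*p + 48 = (p - 2)*(p^4 - 4*p^3 - 7*p^2 + 34*p - 24) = (p - 2)*(p + 3)*(p^3 - 7*p^2 + 14*p - 8) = (p - 2)^2*(p + 3)*(p^2 - 5*p + 4) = (p - 4)*(p - 2)^2*(p + 3)*(p - 1)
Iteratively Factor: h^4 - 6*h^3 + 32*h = (h - 4)*(h^3 - 2*h^2 - 8*h) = (h - 4)^2*(h^2 + 2*h) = h*(h - 4)^2*(h + 2)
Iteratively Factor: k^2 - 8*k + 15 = (k - 3)*(k - 5)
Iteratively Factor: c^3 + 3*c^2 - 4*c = (c)*(c^2 + 3*c - 4) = c*(c + 4)*(c - 1)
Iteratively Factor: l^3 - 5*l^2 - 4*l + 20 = (l - 5)*(l^2 - 4) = (l - 5)*(l + 2)*(l - 2)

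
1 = 1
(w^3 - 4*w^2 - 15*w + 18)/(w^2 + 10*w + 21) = (w^2 - 7*w + 6)/(w + 7)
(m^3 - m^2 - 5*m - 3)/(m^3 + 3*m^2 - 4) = (m^3 - m^2 - 5*m - 3)/(m^3 + 3*m^2 - 4)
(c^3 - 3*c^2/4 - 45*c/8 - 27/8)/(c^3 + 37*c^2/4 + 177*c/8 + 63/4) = (4*c^2 - 9*c - 9)/(4*c^2 + 31*c + 42)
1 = 1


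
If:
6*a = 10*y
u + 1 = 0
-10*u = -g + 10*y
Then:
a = 5*y/3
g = 10*y - 10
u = -1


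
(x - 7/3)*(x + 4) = x^2 + 5*x/3 - 28/3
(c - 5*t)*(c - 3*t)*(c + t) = c^3 - 7*c^2*t + 7*c*t^2 + 15*t^3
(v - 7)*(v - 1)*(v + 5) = v^3 - 3*v^2 - 33*v + 35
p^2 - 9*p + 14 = (p - 7)*(p - 2)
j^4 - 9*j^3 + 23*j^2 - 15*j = j*(j - 5)*(j - 3)*(j - 1)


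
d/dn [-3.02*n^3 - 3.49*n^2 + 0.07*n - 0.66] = -9.06*n^2 - 6.98*n + 0.07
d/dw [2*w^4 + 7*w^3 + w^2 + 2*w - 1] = 8*w^3 + 21*w^2 + 2*w + 2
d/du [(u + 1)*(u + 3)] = 2*u + 4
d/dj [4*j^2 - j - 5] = 8*j - 1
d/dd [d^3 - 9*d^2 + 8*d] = 3*d^2 - 18*d + 8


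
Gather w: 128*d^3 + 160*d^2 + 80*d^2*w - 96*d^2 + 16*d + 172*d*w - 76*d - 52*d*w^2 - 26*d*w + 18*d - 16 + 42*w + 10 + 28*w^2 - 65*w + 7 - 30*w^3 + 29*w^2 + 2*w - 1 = 128*d^3 + 64*d^2 - 42*d - 30*w^3 + w^2*(57 - 52*d) + w*(80*d^2 + 146*d - 21)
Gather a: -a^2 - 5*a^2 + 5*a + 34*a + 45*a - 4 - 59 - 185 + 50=-6*a^2 + 84*a - 198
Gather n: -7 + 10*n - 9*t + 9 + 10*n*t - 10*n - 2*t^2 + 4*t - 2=10*n*t - 2*t^2 - 5*t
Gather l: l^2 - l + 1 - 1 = l^2 - l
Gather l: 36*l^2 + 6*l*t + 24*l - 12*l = 36*l^2 + l*(6*t + 12)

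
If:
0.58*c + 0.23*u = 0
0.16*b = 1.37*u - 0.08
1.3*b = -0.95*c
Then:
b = 0.02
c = -0.02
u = 0.06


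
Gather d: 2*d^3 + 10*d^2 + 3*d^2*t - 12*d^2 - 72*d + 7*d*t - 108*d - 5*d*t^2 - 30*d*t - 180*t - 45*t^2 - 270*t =2*d^3 + d^2*(3*t - 2) + d*(-5*t^2 - 23*t - 180) - 45*t^2 - 450*t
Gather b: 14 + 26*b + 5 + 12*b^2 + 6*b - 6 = 12*b^2 + 32*b + 13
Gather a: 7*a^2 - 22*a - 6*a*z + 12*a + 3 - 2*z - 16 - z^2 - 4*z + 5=7*a^2 + a*(-6*z - 10) - z^2 - 6*z - 8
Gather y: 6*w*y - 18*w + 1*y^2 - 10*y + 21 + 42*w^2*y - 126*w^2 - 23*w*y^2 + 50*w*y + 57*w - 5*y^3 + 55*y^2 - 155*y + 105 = -126*w^2 + 39*w - 5*y^3 + y^2*(56 - 23*w) + y*(42*w^2 + 56*w - 165) + 126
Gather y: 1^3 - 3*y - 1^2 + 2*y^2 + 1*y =2*y^2 - 2*y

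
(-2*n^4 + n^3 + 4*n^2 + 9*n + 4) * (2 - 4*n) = 8*n^5 - 8*n^4 - 14*n^3 - 28*n^2 + 2*n + 8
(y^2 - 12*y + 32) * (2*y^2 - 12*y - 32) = 2*y^4 - 36*y^3 + 176*y^2 - 1024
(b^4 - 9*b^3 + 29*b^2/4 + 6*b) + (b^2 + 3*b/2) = b^4 - 9*b^3 + 33*b^2/4 + 15*b/2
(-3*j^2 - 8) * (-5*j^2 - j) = 15*j^4 + 3*j^3 + 40*j^2 + 8*j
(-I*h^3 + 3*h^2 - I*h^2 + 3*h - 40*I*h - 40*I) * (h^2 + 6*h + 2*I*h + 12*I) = -I*h^5 + 5*h^4 - 7*I*h^4 + 35*h^3 - 40*I*h^3 + 110*h^2 - 238*I*h^2 + 560*h - 204*I*h + 480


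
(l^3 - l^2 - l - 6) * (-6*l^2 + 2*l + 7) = -6*l^5 + 8*l^4 + 11*l^3 + 27*l^2 - 19*l - 42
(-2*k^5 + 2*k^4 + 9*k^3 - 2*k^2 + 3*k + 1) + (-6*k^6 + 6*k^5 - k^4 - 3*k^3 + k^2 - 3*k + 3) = -6*k^6 + 4*k^5 + k^4 + 6*k^3 - k^2 + 4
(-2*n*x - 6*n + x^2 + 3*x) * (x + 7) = -2*n*x^2 - 20*n*x - 42*n + x^3 + 10*x^2 + 21*x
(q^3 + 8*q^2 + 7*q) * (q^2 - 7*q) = q^5 + q^4 - 49*q^3 - 49*q^2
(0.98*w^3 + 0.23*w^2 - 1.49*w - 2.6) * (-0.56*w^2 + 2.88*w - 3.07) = -0.5488*w^5 + 2.6936*w^4 - 1.5118*w^3 - 3.5413*w^2 - 2.9137*w + 7.982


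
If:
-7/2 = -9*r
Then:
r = 7/18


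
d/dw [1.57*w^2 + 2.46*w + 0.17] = 3.14*w + 2.46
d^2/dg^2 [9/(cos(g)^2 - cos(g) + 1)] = 9*(4*sin(g)^4 + sin(g)^2 + 19*cos(g)/4 - 3*cos(3*g)/4 - 5)/(sin(g)^2 + cos(g) - 2)^3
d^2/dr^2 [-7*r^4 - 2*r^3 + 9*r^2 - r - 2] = -84*r^2 - 12*r + 18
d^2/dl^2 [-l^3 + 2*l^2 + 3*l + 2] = 4 - 6*l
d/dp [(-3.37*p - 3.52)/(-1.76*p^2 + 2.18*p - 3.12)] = (-5.9312*p^2 - 12.3904*p + 18.188)/(3.0976*p^4 - 7.6736*p^3 + 15.7348*p^2 - 13.6032*p + 9.7344)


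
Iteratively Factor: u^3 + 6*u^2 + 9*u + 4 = (u + 4)*(u^2 + 2*u + 1) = (u + 1)*(u + 4)*(u + 1)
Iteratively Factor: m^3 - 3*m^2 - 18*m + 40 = (m + 4)*(m^2 - 7*m + 10) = (m - 2)*(m + 4)*(m - 5)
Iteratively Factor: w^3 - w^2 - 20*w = (w)*(w^2 - w - 20) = w*(w - 5)*(w + 4)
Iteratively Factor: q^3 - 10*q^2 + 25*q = (q)*(q^2 - 10*q + 25) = q*(q - 5)*(q - 5)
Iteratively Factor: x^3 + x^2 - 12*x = (x - 3)*(x^2 + 4*x) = x*(x - 3)*(x + 4)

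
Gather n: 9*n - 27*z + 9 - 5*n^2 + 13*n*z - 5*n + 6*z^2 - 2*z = -5*n^2 + n*(13*z + 4) + 6*z^2 - 29*z + 9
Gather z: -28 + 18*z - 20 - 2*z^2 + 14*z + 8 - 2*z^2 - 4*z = -4*z^2 + 28*z - 40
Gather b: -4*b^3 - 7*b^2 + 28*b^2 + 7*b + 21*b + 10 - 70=-4*b^3 + 21*b^2 + 28*b - 60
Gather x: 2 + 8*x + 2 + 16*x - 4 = 24*x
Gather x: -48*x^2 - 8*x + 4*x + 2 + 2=-48*x^2 - 4*x + 4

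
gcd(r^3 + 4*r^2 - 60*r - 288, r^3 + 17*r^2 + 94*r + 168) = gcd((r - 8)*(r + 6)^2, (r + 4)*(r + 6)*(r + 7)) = r + 6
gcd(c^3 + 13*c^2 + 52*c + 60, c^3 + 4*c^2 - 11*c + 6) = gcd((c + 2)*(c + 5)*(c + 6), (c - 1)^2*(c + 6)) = c + 6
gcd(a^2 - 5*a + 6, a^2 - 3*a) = a - 3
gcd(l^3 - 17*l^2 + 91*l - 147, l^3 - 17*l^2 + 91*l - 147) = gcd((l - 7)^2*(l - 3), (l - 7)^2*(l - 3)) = l^3 - 17*l^2 + 91*l - 147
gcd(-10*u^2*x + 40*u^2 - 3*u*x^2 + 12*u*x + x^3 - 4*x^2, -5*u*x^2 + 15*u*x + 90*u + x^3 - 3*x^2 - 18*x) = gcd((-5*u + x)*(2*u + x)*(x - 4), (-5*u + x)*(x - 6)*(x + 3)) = -5*u + x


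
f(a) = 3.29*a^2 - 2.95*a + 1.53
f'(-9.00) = -62.17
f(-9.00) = 294.57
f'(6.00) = 36.53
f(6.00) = 102.27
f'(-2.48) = -19.27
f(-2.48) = 29.08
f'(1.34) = 5.87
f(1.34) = 3.48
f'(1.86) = 9.29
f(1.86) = 7.43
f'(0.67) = 1.46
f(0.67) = 1.03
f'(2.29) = 12.12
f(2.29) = 12.03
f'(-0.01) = -3.02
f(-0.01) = 1.56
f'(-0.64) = -7.16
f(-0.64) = 4.77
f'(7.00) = 43.11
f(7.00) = 142.09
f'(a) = 6.58*a - 2.95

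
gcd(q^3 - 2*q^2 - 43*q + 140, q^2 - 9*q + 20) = q^2 - 9*q + 20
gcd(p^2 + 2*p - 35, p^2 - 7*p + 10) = p - 5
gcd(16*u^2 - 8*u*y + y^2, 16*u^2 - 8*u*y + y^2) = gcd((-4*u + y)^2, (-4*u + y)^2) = 16*u^2 - 8*u*y + y^2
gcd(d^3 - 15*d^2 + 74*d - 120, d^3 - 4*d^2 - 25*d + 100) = d^2 - 9*d + 20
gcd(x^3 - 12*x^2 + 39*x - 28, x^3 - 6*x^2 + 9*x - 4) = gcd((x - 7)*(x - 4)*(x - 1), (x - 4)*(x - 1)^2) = x^2 - 5*x + 4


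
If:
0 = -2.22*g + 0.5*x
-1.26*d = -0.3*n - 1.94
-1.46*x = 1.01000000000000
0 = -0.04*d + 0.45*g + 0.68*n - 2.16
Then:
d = 2.35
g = -0.16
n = 3.42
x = -0.69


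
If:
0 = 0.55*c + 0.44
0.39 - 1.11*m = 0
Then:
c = -0.80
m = 0.35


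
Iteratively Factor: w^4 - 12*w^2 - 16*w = (w + 2)*(w^3 - 2*w^2 - 8*w) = (w - 4)*(w + 2)*(w^2 + 2*w) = (w - 4)*(w + 2)^2*(w)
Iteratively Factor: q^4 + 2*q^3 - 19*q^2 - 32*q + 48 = (q + 3)*(q^3 - q^2 - 16*q + 16) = (q + 3)*(q + 4)*(q^2 - 5*q + 4) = (q - 1)*(q + 3)*(q + 4)*(q - 4)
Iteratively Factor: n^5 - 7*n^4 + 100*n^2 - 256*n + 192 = (n - 2)*(n^4 - 5*n^3 - 10*n^2 + 80*n - 96) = (n - 3)*(n - 2)*(n^3 - 2*n^2 - 16*n + 32) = (n - 4)*(n - 3)*(n - 2)*(n^2 + 2*n - 8) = (n - 4)*(n - 3)*(n - 2)*(n + 4)*(n - 2)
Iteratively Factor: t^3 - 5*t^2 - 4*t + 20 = (t - 5)*(t^2 - 4) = (t - 5)*(t + 2)*(t - 2)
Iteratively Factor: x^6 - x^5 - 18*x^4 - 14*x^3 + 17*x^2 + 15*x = (x + 3)*(x^5 - 4*x^4 - 6*x^3 + 4*x^2 + 5*x) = (x + 1)*(x + 3)*(x^4 - 5*x^3 - x^2 + 5*x) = (x + 1)^2*(x + 3)*(x^3 - 6*x^2 + 5*x) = x*(x + 1)^2*(x + 3)*(x^2 - 6*x + 5) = x*(x - 1)*(x + 1)^2*(x + 3)*(x - 5)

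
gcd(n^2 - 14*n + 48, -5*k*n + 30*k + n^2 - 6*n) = n - 6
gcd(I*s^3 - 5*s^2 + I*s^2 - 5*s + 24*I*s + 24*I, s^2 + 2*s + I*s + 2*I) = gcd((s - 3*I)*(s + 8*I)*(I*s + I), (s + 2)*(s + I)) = 1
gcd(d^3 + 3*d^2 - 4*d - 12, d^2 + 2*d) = d + 2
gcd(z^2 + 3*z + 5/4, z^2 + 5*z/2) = z + 5/2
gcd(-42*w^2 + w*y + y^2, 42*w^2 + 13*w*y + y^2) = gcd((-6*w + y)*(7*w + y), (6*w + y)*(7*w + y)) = 7*w + y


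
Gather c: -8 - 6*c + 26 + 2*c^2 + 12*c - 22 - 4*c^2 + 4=-2*c^2 + 6*c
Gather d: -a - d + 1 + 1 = -a - d + 2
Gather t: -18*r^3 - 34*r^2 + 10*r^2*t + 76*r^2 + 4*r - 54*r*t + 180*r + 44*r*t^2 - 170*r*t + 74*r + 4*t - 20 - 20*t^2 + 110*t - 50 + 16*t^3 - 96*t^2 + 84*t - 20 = -18*r^3 + 42*r^2 + 258*r + 16*t^3 + t^2*(44*r - 116) + t*(10*r^2 - 224*r + 198) - 90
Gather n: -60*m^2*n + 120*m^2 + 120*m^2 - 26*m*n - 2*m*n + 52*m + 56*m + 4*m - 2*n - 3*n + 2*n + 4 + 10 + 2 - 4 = 240*m^2 + 112*m + n*(-60*m^2 - 28*m - 3) + 12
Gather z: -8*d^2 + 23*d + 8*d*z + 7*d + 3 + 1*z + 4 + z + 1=-8*d^2 + 30*d + z*(8*d + 2) + 8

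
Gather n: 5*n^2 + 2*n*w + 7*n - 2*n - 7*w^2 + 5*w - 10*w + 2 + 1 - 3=5*n^2 + n*(2*w + 5) - 7*w^2 - 5*w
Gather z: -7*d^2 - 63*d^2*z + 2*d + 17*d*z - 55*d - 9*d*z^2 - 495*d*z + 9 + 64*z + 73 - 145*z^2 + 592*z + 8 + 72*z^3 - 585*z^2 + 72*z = -7*d^2 - 53*d + 72*z^3 + z^2*(-9*d - 730) + z*(-63*d^2 - 478*d + 728) + 90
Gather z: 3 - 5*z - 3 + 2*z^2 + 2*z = 2*z^2 - 3*z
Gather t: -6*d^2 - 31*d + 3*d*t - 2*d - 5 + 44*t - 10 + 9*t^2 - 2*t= -6*d^2 - 33*d + 9*t^2 + t*(3*d + 42) - 15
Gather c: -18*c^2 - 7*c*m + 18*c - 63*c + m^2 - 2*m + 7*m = -18*c^2 + c*(-7*m - 45) + m^2 + 5*m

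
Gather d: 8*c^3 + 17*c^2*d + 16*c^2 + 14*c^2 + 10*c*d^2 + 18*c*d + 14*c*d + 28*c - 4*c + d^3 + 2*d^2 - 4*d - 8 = 8*c^3 + 30*c^2 + 24*c + d^3 + d^2*(10*c + 2) + d*(17*c^2 + 32*c - 4) - 8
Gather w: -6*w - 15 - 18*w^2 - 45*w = -18*w^2 - 51*w - 15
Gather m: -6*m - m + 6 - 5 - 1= -7*m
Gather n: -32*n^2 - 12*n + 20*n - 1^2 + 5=-32*n^2 + 8*n + 4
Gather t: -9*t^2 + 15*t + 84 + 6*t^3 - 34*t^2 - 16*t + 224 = 6*t^3 - 43*t^2 - t + 308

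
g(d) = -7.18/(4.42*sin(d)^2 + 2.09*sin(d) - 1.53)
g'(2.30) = -6.72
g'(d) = -7.18*(-8.84*sin(d)*cos(d) - 2.09*cos(d))/(4.42*sin(d)^2 + 2.09*sin(d) - 1.53)^2 = (63.4712*sin(d) + 15.0062)*cos(d)/(4.42*sin(d)^2 + 2.09*sin(d) - 1.53)^2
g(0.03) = 4.91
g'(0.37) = 918.98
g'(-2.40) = 24.01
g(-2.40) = 7.76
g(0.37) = 36.59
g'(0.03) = 7.89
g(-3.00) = 4.13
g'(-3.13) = -5.91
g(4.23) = -82.24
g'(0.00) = 6.41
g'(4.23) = 2508.78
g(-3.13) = 4.62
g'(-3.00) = -1.99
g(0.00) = 4.69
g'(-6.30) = 5.70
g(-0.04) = 4.47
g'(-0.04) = 4.83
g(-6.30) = 4.59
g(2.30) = -2.89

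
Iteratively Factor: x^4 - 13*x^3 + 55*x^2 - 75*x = (x - 5)*(x^3 - 8*x^2 + 15*x) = x*(x - 5)*(x^2 - 8*x + 15) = x*(x - 5)*(x - 3)*(x - 5)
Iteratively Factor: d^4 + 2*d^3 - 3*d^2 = (d + 3)*(d^3 - d^2) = d*(d + 3)*(d^2 - d) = d*(d - 1)*(d + 3)*(d)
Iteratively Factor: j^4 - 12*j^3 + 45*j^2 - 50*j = (j - 5)*(j^3 - 7*j^2 + 10*j) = j*(j - 5)*(j^2 - 7*j + 10) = j*(j - 5)^2*(j - 2)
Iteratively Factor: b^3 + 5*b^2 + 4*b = (b)*(b^2 + 5*b + 4) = b*(b + 4)*(b + 1)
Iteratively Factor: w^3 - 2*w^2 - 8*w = (w - 4)*(w^2 + 2*w) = (w - 4)*(w + 2)*(w)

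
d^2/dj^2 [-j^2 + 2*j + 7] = -2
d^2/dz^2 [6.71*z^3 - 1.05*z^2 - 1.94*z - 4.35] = 40.26*z - 2.1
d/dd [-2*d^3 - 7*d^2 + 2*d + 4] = -6*d^2 - 14*d + 2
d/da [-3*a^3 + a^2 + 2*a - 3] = -9*a^2 + 2*a + 2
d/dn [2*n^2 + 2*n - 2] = 4*n + 2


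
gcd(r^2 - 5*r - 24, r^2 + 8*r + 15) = r + 3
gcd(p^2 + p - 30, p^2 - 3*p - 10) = p - 5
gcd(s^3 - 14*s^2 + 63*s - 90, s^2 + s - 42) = s - 6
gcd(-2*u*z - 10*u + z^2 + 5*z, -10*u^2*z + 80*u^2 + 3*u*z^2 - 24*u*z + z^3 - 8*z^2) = -2*u + z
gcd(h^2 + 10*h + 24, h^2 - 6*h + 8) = 1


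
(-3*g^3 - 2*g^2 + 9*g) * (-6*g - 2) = 18*g^4 + 18*g^3 - 50*g^2 - 18*g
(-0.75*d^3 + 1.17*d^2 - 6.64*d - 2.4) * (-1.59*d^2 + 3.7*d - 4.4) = 1.1925*d^5 - 4.6353*d^4 + 18.1866*d^3 - 25.9*d^2 + 20.336*d + 10.56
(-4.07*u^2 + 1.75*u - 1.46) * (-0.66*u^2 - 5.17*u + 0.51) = 2.6862*u^4 + 19.8869*u^3 - 10.1596*u^2 + 8.4407*u - 0.7446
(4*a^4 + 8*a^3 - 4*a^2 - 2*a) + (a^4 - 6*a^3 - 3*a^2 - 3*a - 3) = 5*a^4 + 2*a^3 - 7*a^2 - 5*a - 3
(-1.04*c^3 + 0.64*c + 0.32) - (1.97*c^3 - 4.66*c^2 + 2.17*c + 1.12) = -3.01*c^3 + 4.66*c^2 - 1.53*c - 0.8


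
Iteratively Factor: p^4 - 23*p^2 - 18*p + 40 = (p + 2)*(p^3 - 2*p^2 - 19*p + 20) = (p + 2)*(p + 4)*(p^2 - 6*p + 5) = (p - 5)*(p + 2)*(p + 4)*(p - 1)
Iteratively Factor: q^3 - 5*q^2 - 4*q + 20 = (q + 2)*(q^2 - 7*q + 10) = (q - 5)*(q + 2)*(q - 2)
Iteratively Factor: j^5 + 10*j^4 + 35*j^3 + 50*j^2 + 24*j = (j + 4)*(j^4 + 6*j^3 + 11*j^2 + 6*j) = (j + 2)*(j + 4)*(j^3 + 4*j^2 + 3*j) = (j + 2)*(j + 3)*(j + 4)*(j^2 + j) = (j + 1)*(j + 2)*(j + 3)*(j + 4)*(j)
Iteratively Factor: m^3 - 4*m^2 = (m)*(m^2 - 4*m) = m^2*(m - 4)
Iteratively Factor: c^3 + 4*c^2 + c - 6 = (c + 3)*(c^2 + c - 2) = (c - 1)*(c + 3)*(c + 2)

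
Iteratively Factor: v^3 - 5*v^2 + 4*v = (v - 4)*(v^2 - v) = v*(v - 4)*(v - 1)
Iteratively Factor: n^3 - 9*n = (n + 3)*(n^2 - 3*n) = (n - 3)*(n + 3)*(n)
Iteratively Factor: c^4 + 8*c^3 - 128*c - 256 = (c + 4)*(c^3 + 4*c^2 - 16*c - 64) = (c + 4)^2*(c^2 - 16) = (c + 4)^3*(c - 4)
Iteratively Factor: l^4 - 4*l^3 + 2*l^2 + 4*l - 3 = (l - 3)*(l^3 - l^2 - l + 1) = (l - 3)*(l + 1)*(l^2 - 2*l + 1) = (l - 3)*(l - 1)*(l + 1)*(l - 1)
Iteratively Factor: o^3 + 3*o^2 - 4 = (o - 1)*(o^2 + 4*o + 4) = (o - 1)*(o + 2)*(o + 2)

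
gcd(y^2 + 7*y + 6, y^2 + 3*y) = 1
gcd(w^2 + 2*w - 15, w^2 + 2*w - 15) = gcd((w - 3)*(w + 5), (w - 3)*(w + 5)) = w^2 + 2*w - 15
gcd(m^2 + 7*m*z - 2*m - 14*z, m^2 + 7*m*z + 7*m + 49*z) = m + 7*z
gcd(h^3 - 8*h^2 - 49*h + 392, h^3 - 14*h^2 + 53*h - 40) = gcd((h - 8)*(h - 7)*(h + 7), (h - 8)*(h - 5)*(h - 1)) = h - 8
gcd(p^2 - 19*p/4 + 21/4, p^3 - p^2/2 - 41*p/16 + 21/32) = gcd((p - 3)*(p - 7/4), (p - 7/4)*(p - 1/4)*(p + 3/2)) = p - 7/4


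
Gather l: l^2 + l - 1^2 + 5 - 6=l^2 + l - 2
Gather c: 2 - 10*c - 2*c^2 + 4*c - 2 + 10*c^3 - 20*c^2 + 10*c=10*c^3 - 22*c^2 + 4*c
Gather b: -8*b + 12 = 12 - 8*b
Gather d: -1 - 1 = -2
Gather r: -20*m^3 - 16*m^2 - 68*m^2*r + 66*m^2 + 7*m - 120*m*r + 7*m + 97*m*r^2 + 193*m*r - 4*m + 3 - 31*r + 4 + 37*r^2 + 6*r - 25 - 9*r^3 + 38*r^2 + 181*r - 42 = -20*m^3 + 50*m^2 + 10*m - 9*r^3 + r^2*(97*m + 75) + r*(-68*m^2 + 73*m + 156) - 60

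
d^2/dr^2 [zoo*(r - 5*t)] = 0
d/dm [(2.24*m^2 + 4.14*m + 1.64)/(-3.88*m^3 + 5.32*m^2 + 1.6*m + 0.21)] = (8.6912*m^4 + 32.1264*m^3 + 0.648799999999998*m^2 - 16.5088*m - 1.7546)/(15.0544*m^6 - 41.2832*m^5 + 15.8864*m^4 + 15.3944*m^3 + 4.7944*m^2 + 0.672*m + 0.0441)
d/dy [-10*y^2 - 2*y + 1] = -20*y - 2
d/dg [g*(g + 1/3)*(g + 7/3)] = 3*g^2 + 16*g/3 + 7/9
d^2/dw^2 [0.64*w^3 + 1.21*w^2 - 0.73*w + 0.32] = 3.84*w + 2.42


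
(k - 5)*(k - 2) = k^2 - 7*k + 10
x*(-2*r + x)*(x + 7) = -2*r*x^2 - 14*r*x + x^3 + 7*x^2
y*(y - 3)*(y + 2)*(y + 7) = y^4 + 6*y^3 - 13*y^2 - 42*y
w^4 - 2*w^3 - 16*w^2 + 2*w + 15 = (w - 5)*(w - 1)*(w + 1)*(w + 3)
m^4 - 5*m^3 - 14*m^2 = m^2*(m - 7)*(m + 2)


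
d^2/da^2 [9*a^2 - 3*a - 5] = 18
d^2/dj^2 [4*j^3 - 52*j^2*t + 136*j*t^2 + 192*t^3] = 24*j - 104*t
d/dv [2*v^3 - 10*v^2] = 2*v*(3*v - 10)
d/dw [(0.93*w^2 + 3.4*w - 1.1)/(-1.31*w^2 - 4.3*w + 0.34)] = (0.455*w^2 - 2.2496*w - 3.574)/(1.7161*w^4 + 11.266*w^3 + 17.5992*w^2 - 2.924*w + 0.1156)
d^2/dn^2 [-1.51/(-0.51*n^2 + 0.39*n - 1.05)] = (-0.785502*n^2 + 0.600678*n + 1.51*(1.02*n - 0.39)*(2.04*n - 0.78) - 1.61721)/(0.51*n^2 - 0.39*n + 1.05)^3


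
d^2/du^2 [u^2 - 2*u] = 2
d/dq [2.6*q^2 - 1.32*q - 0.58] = 5.2*q - 1.32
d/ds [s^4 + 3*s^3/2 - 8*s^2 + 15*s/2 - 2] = 4*s^3 + 9*s^2/2 - 16*s + 15/2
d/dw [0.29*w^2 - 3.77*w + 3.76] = 0.58*w - 3.77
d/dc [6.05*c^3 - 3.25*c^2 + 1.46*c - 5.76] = 18.15*c^2 - 6.5*c + 1.46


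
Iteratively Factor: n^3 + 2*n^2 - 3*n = (n + 3)*(n^2 - n) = (n - 1)*(n + 3)*(n)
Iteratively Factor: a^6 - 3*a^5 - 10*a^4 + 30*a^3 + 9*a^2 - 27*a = (a - 3)*(a^5 - 10*a^3 + 9*a) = (a - 3)*(a - 1)*(a^4 + a^3 - 9*a^2 - 9*a) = (a - 3)^2*(a - 1)*(a^3 + 4*a^2 + 3*a) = (a - 3)^2*(a - 1)*(a + 1)*(a^2 + 3*a) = a*(a - 3)^2*(a - 1)*(a + 1)*(a + 3)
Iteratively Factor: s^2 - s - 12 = (s - 4)*(s + 3)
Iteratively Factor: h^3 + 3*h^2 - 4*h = (h)*(h^2 + 3*h - 4) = h*(h + 4)*(h - 1)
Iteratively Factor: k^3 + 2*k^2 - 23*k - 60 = (k - 5)*(k^2 + 7*k + 12) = (k - 5)*(k + 4)*(k + 3)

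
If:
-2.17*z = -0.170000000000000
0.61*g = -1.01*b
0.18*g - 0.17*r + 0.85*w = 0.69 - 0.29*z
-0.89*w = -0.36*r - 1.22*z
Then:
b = 1.44186224177973*w - 2.08751521593532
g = 3.45637765261421 - 2.38734567901235*w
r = 2.47222222222222*w - 0.265488991295443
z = 0.08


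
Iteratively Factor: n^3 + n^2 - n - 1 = (n + 1)*(n^2 - 1) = (n - 1)*(n + 1)*(n + 1)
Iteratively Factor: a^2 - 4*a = (a - 4)*(a)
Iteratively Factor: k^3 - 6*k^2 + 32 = (k - 4)*(k^2 - 2*k - 8) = (k - 4)*(k + 2)*(k - 4)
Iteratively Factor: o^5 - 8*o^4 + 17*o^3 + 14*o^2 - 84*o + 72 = (o - 3)*(o^4 - 5*o^3 + 2*o^2 + 20*o - 24) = (o - 3)*(o - 2)*(o^3 - 3*o^2 - 4*o + 12) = (o - 3)^2*(o - 2)*(o^2 - 4) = (o - 3)^2*(o - 2)*(o + 2)*(o - 2)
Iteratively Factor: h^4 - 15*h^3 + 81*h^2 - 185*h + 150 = (h - 5)*(h^3 - 10*h^2 + 31*h - 30) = (h - 5)^2*(h^2 - 5*h + 6) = (h - 5)^2*(h - 2)*(h - 3)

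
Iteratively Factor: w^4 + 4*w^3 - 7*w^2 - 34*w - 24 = (w + 2)*(w^3 + 2*w^2 - 11*w - 12) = (w - 3)*(w + 2)*(w^2 + 5*w + 4) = (w - 3)*(w + 1)*(w + 2)*(w + 4)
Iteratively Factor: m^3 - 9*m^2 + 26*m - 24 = (m - 2)*(m^2 - 7*m + 12) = (m - 4)*(m - 2)*(m - 3)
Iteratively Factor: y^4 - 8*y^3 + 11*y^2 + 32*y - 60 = (y - 2)*(y^3 - 6*y^2 - y + 30) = (y - 3)*(y - 2)*(y^2 - 3*y - 10) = (y - 3)*(y - 2)*(y + 2)*(y - 5)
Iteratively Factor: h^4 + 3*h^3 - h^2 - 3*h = (h + 3)*(h^3 - h) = (h + 1)*(h + 3)*(h^2 - h) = h*(h + 1)*(h + 3)*(h - 1)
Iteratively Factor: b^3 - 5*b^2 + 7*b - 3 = (b - 1)*(b^2 - 4*b + 3) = (b - 3)*(b - 1)*(b - 1)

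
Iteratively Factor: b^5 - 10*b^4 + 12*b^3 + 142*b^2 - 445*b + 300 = (b + 4)*(b^4 - 14*b^3 + 68*b^2 - 130*b + 75) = (b - 5)*(b + 4)*(b^3 - 9*b^2 + 23*b - 15) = (b - 5)*(b - 1)*(b + 4)*(b^2 - 8*b + 15) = (b - 5)^2*(b - 1)*(b + 4)*(b - 3)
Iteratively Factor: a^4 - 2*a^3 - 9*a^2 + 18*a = (a + 3)*(a^3 - 5*a^2 + 6*a) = a*(a + 3)*(a^2 - 5*a + 6) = a*(a - 2)*(a + 3)*(a - 3)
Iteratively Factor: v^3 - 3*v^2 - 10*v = (v - 5)*(v^2 + 2*v) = v*(v - 5)*(v + 2)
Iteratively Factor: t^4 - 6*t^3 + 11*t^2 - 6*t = (t - 2)*(t^3 - 4*t^2 + 3*t) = (t - 3)*(t - 2)*(t^2 - t) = t*(t - 3)*(t - 2)*(t - 1)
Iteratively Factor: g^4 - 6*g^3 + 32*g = (g + 2)*(g^3 - 8*g^2 + 16*g) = (g - 4)*(g + 2)*(g^2 - 4*g) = g*(g - 4)*(g + 2)*(g - 4)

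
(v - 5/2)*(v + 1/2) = v^2 - 2*v - 5/4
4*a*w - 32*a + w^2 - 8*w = (4*a + w)*(w - 8)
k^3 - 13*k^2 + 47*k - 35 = (k - 7)*(k - 5)*(k - 1)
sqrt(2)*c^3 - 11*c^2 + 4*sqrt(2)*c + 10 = (c - 5*sqrt(2))*(c - sqrt(2))*(sqrt(2)*c + 1)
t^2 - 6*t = t*(t - 6)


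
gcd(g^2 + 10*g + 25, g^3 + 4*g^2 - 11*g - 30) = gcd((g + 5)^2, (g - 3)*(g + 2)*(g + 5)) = g + 5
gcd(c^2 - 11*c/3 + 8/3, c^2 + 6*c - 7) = c - 1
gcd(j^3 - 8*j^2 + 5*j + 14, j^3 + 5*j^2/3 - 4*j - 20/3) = j - 2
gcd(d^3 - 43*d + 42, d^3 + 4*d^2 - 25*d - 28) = d + 7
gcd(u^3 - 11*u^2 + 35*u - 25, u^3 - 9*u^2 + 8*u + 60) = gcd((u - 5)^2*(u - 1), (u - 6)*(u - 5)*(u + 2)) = u - 5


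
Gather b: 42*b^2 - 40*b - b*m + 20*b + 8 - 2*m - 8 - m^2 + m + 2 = 42*b^2 + b*(-m - 20) - m^2 - m + 2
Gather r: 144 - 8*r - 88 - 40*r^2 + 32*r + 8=-40*r^2 + 24*r + 64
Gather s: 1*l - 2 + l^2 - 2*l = l^2 - l - 2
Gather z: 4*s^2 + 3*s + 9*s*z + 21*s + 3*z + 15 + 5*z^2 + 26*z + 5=4*s^2 + 24*s + 5*z^2 + z*(9*s + 29) + 20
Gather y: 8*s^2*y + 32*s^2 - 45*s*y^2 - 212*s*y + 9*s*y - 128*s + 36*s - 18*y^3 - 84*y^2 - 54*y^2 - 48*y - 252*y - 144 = 32*s^2 - 92*s - 18*y^3 + y^2*(-45*s - 138) + y*(8*s^2 - 203*s - 300) - 144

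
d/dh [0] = 0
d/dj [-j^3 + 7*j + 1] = 7 - 3*j^2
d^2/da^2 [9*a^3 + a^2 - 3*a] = 54*a + 2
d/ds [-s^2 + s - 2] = 1 - 2*s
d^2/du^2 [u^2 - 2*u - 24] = 2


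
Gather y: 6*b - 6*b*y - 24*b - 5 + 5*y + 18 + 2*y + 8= -18*b + y*(7 - 6*b) + 21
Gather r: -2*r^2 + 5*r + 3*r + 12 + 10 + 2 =-2*r^2 + 8*r + 24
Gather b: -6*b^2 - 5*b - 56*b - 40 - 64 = -6*b^2 - 61*b - 104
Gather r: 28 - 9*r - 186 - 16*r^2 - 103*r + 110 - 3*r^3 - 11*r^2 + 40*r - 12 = -3*r^3 - 27*r^2 - 72*r - 60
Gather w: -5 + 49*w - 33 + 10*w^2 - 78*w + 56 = 10*w^2 - 29*w + 18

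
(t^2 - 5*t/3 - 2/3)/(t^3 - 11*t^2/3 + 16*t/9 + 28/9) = 3*(3*t + 1)/(9*t^2 - 15*t - 14)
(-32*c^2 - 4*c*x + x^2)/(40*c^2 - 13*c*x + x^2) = (4*c + x)/(-5*c + x)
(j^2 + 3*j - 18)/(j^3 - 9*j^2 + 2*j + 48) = (j + 6)/(j^2 - 6*j - 16)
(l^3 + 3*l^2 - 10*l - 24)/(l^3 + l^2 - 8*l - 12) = (l + 4)/(l + 2)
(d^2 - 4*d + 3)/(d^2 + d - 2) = (d - 3)/(d + 2)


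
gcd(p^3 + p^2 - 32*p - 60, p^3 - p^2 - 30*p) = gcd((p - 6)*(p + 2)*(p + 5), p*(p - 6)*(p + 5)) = p^2 - p - 30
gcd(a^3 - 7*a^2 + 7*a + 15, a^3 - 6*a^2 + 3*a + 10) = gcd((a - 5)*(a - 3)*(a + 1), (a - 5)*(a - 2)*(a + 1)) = a^2 - 4*a - 5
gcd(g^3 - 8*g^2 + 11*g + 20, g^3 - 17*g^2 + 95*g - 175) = g - 5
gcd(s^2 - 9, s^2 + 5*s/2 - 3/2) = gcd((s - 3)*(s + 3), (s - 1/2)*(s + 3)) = s + 3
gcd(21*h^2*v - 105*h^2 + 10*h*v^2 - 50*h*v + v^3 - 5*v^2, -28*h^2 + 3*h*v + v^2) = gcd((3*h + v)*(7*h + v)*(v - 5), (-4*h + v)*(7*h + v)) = 7*h + v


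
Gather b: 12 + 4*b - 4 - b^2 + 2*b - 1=-b^2 + 6*b + 7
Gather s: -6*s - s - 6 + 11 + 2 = 7 - 7*s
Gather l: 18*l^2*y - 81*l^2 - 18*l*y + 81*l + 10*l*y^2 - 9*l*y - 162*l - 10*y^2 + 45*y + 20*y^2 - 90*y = l^2*(18*y - 81) + l*(10*y^2 - 27*y - 81) + 10*y^2 - 45*y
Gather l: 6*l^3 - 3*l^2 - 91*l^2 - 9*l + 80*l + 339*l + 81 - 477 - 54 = 6*l^3 - 94*l^2 + 410*l - 450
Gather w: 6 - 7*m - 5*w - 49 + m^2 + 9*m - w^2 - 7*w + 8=m^2 + 2*m - w^2 - 12*w - 35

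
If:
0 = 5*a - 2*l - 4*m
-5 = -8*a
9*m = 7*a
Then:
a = 5/8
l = 85/144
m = 35/72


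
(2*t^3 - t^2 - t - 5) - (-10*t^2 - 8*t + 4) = 2*t^3 + 9*t^2 + 7*t - 9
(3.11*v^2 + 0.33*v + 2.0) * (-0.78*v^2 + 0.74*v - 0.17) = -2.4258*v^4 + 2.044*v^3 - 1.8445*v^2 + 1.4239*v - 0.34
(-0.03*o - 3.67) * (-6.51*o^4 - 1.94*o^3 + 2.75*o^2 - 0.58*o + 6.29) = 0.1953*o^5 + 23.9499*o^4 + 7.0373*o^3 - 10.0751*o^2 + 1.9399*o - 23.0843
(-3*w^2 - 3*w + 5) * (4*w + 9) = -12*w^3 - 39*w^2 - 7*w + 45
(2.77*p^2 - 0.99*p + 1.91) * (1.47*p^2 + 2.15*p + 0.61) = 4.0719*p^4 + 4.5002*p^3 + 2.3689*p^2 + 3.5026*p + 1.1651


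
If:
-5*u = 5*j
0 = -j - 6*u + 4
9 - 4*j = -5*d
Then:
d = -61/25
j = -4/5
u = 4/5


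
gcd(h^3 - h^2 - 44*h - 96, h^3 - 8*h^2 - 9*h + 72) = h^2 - 5*h - 24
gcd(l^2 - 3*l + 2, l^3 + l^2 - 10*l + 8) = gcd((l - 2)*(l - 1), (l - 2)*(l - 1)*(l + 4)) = l^2 - 3*l + 2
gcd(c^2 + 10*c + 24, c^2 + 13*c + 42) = c + 6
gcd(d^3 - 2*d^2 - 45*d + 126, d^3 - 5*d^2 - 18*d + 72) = d^2 - 9*d + 18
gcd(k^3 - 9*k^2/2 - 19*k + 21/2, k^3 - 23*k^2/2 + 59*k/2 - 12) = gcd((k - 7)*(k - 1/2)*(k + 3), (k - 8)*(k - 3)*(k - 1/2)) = k - 1/2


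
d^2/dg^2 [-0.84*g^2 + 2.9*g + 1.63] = -1.68000000000000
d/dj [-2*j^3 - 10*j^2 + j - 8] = -6*j^2 - 20*j + 1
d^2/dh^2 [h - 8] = 0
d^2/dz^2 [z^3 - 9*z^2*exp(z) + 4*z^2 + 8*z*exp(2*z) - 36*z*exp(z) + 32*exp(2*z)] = -9*z^2*exp(z) + 32*z*exp(2*z) - 72*z*exp(z) + 6*z + 160*exp(2*z) - 90*exp(z) + 8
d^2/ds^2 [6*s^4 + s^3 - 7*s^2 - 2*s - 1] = 72*s^2 + 6*s - 14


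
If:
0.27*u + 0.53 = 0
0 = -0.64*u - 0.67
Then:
No Solution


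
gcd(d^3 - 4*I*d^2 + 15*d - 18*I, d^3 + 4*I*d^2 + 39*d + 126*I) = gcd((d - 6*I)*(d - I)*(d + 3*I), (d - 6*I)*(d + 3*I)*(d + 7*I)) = d^2 - 3*I*d + 18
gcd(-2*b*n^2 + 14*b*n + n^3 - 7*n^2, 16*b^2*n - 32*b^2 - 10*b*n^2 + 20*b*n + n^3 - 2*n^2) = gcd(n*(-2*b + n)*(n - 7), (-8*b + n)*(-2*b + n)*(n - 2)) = 2*b - n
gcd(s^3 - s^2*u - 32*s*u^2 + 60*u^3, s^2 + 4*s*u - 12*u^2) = s^2 + 4*s*u - 12*u^2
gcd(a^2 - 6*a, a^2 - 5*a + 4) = 1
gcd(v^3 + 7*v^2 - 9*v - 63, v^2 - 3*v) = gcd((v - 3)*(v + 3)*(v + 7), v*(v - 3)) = v - 3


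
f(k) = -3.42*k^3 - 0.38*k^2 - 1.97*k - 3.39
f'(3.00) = -96.59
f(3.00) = -105.06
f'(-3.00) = -92.03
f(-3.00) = 91.44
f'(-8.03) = -657.44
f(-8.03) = 1758.74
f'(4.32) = -196.73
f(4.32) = -294.72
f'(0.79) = -8.97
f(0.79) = -6.87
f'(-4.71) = -226.00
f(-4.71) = 354.80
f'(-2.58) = -68.30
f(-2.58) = 57.90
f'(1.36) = -21.98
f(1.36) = -15.37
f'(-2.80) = -80.28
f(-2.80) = 74.22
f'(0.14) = -2.28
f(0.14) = -3.68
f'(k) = -10.26*k^2 - 0.76*k - 1.97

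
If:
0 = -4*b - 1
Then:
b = -1/4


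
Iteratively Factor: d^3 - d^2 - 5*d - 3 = (d + 1)*(d^2 - 2*d - 3) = (d - 3)*(d + 1)*(d + 1)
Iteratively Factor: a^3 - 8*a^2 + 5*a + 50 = (a + 2)*(a^2 - 10*a + 25) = (a - 5)*(a + 2)*(a - 5)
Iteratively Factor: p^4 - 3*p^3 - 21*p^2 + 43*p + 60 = (p - 5)*(p^3 + 2*p^2 - 11*p - 12) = (p - 5)*(p - 3)*(p^2 + 5*p + 4) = (p - 5)*(p - 3)*(p + 4)*(p + 1)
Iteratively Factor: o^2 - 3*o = (o)*(o - 3)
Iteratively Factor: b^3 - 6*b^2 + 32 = (b + 2)*(b^2 - 8*b + 16) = (b - 4)*(b + 2)*(b - 4)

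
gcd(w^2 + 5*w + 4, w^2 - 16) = w + 4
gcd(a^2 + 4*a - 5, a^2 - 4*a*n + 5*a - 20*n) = a + 5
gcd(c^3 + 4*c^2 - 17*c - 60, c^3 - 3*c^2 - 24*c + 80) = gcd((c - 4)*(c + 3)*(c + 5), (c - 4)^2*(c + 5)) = c^2 + c - 20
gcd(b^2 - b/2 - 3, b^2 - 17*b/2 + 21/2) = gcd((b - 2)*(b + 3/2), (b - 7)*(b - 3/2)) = 1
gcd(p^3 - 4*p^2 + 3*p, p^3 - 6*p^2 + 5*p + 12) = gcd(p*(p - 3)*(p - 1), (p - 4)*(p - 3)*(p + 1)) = p - 3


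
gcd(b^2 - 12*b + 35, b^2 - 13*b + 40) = b - 5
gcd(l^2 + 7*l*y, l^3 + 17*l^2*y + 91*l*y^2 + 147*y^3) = l + 7*y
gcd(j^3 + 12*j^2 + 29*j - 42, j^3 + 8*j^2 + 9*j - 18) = j^2 + 5*j - 6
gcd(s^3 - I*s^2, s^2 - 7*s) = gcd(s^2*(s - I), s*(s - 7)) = s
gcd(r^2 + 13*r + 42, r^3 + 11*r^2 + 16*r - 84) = r^2 + 13*r + 42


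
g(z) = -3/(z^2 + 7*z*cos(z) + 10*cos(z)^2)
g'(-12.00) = 0.01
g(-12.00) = -0.04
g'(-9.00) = -0.00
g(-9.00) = -0.02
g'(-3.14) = -0.02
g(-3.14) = -0.07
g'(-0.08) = 0.28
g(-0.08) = -0.32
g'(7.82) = -0.03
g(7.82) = -0.05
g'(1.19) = -0.83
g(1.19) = -0.51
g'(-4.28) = 0.07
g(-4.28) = -0.09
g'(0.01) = 0.20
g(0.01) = -0.30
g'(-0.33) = 0.72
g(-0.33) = -0.44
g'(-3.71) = 0.02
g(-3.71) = -0.07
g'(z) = -3*(7*z*sin(z) - 2*z + 20*sin(z)*cos(z) - 7*cos(z))/(z^2 + 7*z*cos(z) + 10*cos(z)^2)^2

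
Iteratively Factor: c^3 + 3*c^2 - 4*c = (c + 4)*(c^2 - c) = c*(c + 4)*(c - 1)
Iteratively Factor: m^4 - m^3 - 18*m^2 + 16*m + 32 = (m - 2)*(m^3 + m^2 - 16*m - 16) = (m - 4)*(m - 2)*(m^2 + 5*m + 4) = (m - 4)*(m - 2)*(m + 1)*(m + 4)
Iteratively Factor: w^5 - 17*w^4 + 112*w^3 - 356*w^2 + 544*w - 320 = (w - 2)*(w^4 - 15*w^3 + 82*w^2 - 192*w + 160) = (w - 5)*(w - 2)*(w^3 - 10*w^2 + 32*w - 32) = (w - 5)*(w - 4)*(w - 2)*(w^2 - 6*w + 8) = (w - 5)*(w - 4)*(w - 2)^2*(w - 4)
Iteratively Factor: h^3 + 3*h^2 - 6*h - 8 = (h + 4)*(h^2 - h - 2) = (h - 2)*(h + 4)*(h + 1)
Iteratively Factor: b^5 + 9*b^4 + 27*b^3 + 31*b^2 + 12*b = (b + 4)*(b^4 + 5*b^3 + 7*b^2 + 3*b) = (b + 3)*(b + 4)*(b^3 + 2*b^2 + b) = b*(b + 3)*(b + 4)*(b^2 + 2*b + 1) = b*(b + 1)*(b + 3)*(b + 4)*(b + 1)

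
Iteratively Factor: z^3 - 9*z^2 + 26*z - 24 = (z - 3)*(z^2 - 6*z + 8) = (z - 4)*(z - 3)*(z - 2)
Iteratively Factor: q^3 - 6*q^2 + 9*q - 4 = (q - 1)*(q^2 - 5*q + 4) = (q - 1)^2*(q - 4)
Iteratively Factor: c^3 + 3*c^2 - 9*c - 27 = (c + 3)*(c^2 - 9) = (c - 3)*(c + 3)*(c + 3)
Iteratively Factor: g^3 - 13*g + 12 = (g + 4)*(g^2 - 4*g + 3) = (g - 3)*(g + 4)*(g - 1)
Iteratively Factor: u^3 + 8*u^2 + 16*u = (u + 4)*(u^2 + 4*u) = u*(u + 4)*(u + 4)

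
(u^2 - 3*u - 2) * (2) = 2*u^2 - 6*u - 4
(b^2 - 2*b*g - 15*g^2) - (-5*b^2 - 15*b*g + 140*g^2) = 6*b^2 + 13*b*g - 155*g^2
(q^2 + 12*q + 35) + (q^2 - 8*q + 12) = 2*q^2 + 4*q + 47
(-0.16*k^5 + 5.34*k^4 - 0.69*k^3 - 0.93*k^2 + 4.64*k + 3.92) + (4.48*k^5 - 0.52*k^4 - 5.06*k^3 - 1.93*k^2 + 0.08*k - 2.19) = 4.32*k^5 + 4.82*k^4 - 5.75*k^3 - 2.86*k^2 + 4.72*k + 1.73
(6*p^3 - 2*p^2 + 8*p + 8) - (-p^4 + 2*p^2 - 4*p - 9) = p^4 + 6*p^3 - 4*p^2 + 12*p + 17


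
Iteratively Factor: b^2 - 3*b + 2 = (b - 2)*(b - 1)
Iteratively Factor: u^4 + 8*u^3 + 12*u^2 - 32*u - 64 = (u + 2)*(u^3 + 6*u^2 - 32) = (u - 2)*(u + 2)*(u^2 + 8*u + 16) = (u - 2)*(u + 2)*(u + 4)*(u + 4)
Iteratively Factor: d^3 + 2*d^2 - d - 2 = (d + 1)*(d^2 + d - 2) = (d + 1)*(d + 2)*(d - 1)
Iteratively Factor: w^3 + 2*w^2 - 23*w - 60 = (w - 5)*(w^2 + 7*w + 12) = (w - 5)*(w + 4)*(w + 3)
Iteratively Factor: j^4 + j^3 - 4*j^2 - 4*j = (j - 2)*(j^3 + 3*j^2 + 2*j) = (j - 2)*(j + 2)*(j^2 + j) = (j - 2)*(j + 1)*(j + 2)*(j)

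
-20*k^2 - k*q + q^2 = (-5*k + q)*(4*k + q)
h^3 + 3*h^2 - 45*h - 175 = (h - 7)*(h + 5)^2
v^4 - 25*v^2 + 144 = (v - 4)*(v - 3)*(v + 3)*(v + 4)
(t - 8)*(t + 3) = t^2 - 5*t - 24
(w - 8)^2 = w^2 - 16*w + 64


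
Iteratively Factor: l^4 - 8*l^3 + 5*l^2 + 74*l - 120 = (l - 2)*(l^3 - 6*l^2 - 7*l + 60) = (l - 5)*(l - 2)*(l^2 - l - 12) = (l - 5)*(l - 2)*(l + 3)*(l - 4)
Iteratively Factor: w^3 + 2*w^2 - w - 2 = (w + 1)*(w^2 + w - 2) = (w - 1)*(w + 1)*(w + 2)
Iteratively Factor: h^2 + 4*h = (h + 4)*(h)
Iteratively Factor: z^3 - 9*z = (z - 3)*(z^2 + 3*z) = (z - 3)*(z + 3)*(z)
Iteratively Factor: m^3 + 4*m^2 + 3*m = (m + 1)*(m^2 + 3*m) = m*(m + 1)*(m + 3)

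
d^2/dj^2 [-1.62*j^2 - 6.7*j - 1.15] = -3.24000000000000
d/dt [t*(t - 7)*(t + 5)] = 3*t^2 - 4*t - 35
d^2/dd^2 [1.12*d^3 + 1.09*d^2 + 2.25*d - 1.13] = 6.72*d + 2.18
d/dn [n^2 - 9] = 2*n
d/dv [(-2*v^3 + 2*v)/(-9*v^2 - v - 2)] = 2*(9*v^4 + 2*v^3 + 15*v^2 - 2)/(81*v^4 + 18*v^3 + 37*v^2 + 4*v + 4)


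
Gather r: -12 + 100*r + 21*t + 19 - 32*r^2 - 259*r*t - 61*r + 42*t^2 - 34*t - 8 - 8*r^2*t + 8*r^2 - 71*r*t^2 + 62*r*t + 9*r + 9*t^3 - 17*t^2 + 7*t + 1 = r^2*(-8*t - 24) + r*(-71*t^2 - 197*t + 48) + 9*t^3 + 25*t^2 - 6*t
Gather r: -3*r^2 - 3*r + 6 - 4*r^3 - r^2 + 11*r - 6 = -4*r^3 - 4*r^2 + 8*r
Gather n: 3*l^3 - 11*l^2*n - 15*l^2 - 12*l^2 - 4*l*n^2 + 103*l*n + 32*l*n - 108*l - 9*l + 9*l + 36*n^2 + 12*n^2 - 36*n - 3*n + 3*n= 3*l^3 - 27*l^2 - 108*l + n^2*(48 - 4*l) + n*(-11*l^2 + 135*l - 36)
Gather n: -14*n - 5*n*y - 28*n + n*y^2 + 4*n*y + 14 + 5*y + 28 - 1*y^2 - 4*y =n*(y^2 - y - 42) - y^2 + y + 42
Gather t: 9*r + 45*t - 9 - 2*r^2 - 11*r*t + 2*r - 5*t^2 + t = -2*r^2 + 11*r - 5*t^2 + t*(46 - 11*r) - 9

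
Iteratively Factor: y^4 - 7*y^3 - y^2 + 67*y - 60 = (y + 3)*(y^3 - 10*y^2 + 29*y - 20) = (y - 4)*(y + 3)*(y^2 - 6*y + 5) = (y - 4)*(y - 1)*(y + 3)*(y - 5)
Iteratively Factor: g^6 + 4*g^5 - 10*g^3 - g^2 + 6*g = (g + 2)*(g^5 + 2*g^4 - 4*g^3 - 2*g^2 + 3*g) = (g + 2)*(g + 3)*(g^4 - g^3 - g^2 + g) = g*(g + 2)*(g + 3)*(g^3 - g^2 - g + 1) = g*(g - 1)*(g + 2)*(g + 3)*(g^2 - 1) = g*(g - 1)*(g + 1)*(g + 2)*(g + 3)*(g - 1)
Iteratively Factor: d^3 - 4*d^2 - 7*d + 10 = (d - 1)*(d^2 - 3*d - 10) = (d - 5)*(d - 1)*(d + 2)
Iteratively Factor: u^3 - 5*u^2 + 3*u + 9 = (u - 3)*(u^2 - 2*u - 3) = (u - 3)^2*(u + 1)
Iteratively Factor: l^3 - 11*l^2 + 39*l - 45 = (l - 3)*(l^2 - 8*l + 15) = (l - 5)*(l - 3)*(l - 3)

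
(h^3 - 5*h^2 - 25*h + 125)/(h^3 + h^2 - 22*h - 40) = (h^2 - 25)/(h^2 + 6*h + 8)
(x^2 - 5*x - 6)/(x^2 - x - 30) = (x + 1)/(x + 5)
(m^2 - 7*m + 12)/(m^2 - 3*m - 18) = (-m^2 + 7*m - 12)/(-m^2 + 3*m + 18)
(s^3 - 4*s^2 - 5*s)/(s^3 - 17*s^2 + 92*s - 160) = s*(s + 1)/(s^2 - 12*s + 32)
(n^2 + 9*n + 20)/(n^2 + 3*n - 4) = (n + 5)/(n - 1)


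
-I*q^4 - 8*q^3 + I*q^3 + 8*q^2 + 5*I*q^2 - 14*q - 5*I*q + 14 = (q - 7*I)*(q - 2*I)*(q + I)*(-I*q + I)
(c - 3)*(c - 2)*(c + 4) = c^3 - c^2 - 14*c + 24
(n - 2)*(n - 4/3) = n^2 - 10*n/3 + 8/3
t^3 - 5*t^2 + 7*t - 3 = (t - 3)*(t - 1)^2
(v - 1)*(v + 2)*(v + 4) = v^3 + 5*v^2 + 2*v - 8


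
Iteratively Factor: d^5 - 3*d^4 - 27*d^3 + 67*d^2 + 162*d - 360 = (d - 5)*(d^4 + 2*d^3 - 17*d^2 - 18*d + 72) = (d - 5)*(d + 3)*(d^3 - d^2 - 14*d + 24) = (d - 5)*(d - 2)*(d + 3)*(d^2 + d - 12) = (d - 5)*(d - 3)*(d - 2)*(d + 3)*(d + 4)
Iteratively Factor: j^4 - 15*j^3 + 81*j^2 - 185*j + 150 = (j - 2)*(j^3 - 13*j^2 + 55*j - 75) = (j - 5)*(j - 2)*(j^2 - 8*j + 15) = (j - 5)^2*(j - 2)*(j - 3)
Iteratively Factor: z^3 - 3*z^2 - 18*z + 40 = (z - 5)*(z^2 + 2*z - 8) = (z - 5)*(z - 2)*(z + 4)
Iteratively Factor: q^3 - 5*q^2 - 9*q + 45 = (q - 3)*(q^2 - 2*q - 15) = (q - 5)*(q - 3)*(q + 3)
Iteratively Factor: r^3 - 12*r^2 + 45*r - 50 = (r - 2)*(r^2 - 10*r + 25) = (r - 5)*(r - 2)*(r - 5)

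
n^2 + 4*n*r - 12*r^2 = (n - 2*r)*(n + 6*r)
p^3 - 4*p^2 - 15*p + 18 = (p - 6)*(p - 1)*(p + 3)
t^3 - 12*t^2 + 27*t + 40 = (t - 8)*(t - 5)*(t + 1)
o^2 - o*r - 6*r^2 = (o - 3*r)*(o + 2*r)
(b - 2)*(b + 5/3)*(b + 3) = b^3 + 8*b^2/3 - 13*b/3 - 10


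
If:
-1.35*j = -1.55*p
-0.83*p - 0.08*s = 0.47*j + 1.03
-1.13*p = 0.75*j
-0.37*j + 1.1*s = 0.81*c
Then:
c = -17.48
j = 0.00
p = 0.00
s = -12.88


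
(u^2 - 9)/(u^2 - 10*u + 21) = (u + 3)/(u - 7)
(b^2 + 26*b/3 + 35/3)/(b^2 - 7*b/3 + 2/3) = (3*b^2 + 26*b + 35)/(3*b^2 - 7*b + 2)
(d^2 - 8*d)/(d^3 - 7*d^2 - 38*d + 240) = d/(d^2 + d - 30)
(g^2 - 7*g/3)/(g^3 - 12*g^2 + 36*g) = (g - 7/3)/(g^2 - 12*g + 36)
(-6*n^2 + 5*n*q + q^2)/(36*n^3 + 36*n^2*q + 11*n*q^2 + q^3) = (-n + q)/(6*n^2 + 5*n*q + q^2)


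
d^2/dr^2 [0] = 0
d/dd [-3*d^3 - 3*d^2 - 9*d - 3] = -9*d^2 - 6*d - 9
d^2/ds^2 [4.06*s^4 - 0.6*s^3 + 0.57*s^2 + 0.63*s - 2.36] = 48.72*s^2 - 3.6*s + 1.14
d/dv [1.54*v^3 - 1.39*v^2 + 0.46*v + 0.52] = 4.62*v^2 - 2.78*v + 0.46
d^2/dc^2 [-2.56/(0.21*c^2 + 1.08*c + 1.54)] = (0.225792*c^2 + 1.161216*c - 2.56*(0.42*c + 1.08)*(0.84*c + 2.16) + 1.655808)/(0.21*c^2 + 1.08*c + 1.54)^3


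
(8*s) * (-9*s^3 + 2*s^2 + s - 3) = -72*s^4 + 16*s^3 + 8*s^2 - 24*s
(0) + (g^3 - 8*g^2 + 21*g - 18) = g^3 - 8*g^2 + 21*g - 18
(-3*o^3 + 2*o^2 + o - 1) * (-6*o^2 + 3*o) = 18*o^5 - 21*o^4 + 9*o^2 - 3*o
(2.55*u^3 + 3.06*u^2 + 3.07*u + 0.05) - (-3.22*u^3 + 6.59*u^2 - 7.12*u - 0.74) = 5.77*u^3 - 3.53*u^2 + 10.19*u + 0.79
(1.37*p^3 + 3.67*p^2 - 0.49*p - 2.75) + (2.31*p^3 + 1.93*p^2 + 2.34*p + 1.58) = 3.68*p^3 + 5.6*p^2 + 1.85*p - 1.17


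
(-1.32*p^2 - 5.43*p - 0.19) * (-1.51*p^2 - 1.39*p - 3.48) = 1.9932*p^4 + 10.0341*p^3 + 12.4282*p^2 + 19.1605*p + 0.6612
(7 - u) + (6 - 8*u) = 13 - 9*u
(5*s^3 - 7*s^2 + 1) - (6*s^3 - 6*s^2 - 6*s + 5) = -s^3 - s^2 + 6*s - 4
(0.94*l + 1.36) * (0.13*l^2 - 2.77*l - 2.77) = 0.1222*l^3 - 2.427*l^2 - 6.371*l - 3.7672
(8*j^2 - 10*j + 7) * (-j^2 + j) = -8*j^4 + 18*j^3 - 17*j^2 + 7*j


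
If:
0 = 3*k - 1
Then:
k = 1/3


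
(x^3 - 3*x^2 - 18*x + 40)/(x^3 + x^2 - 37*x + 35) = (x^2 + 2*x - 8)/(x^2 + 6*x - 7)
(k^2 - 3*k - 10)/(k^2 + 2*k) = (k - 5)/k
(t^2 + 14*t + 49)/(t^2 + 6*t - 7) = (t + 7)/(t - 1)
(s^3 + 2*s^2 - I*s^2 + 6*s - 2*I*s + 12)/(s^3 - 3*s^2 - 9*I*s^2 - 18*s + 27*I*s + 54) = (s^2 + s*(2 + 2*I) + 4*I)/(s^2 + s*(-3 - 6*I) + 18*I)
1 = 1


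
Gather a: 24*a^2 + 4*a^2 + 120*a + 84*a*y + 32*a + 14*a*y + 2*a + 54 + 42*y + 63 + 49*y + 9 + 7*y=28*a^2 + a*(98*y + 154) + 98*y + 126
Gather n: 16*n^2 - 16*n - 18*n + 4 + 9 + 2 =16*n^2 - 34*n + 15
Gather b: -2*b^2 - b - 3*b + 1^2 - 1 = -2*b^2 - 4*b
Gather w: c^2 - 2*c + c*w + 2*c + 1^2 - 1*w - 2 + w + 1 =c^2 + c*w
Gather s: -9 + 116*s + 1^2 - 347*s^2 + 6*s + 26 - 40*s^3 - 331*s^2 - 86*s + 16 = -40*s^3 - 678*s^2 + 36*s + 34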